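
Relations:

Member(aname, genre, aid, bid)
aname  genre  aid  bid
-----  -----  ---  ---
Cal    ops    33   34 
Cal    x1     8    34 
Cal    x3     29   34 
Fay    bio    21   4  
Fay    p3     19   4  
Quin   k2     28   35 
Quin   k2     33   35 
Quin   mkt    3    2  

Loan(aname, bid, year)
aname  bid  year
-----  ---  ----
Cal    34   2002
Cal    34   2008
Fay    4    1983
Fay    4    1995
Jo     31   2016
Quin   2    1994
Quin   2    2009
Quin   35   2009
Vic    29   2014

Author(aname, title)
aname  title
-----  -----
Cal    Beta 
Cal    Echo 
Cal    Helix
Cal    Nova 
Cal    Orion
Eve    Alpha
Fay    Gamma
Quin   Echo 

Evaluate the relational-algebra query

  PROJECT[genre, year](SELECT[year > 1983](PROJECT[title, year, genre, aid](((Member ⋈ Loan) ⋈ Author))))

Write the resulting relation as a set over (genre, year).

{(bio, 1995), (k2, 2009), (mkt, 1994), (mkt, 2009), (ops, 2002), (ops, 2008), (p3, 1995), (x1, 2002), (x1, 2008), (x3, 2002), (x3, 2008)}

Joining Member and Loan on aname, bid yields {(Cal, ops, 33, 34, 2002), (Cal, ops, 33, 34, 2008), (Cal, x1, 8, 34, 2002), (Cal, x1, 8, 34, 2008), (Cal, x3, 29, 34, 2002), (Cal, x3, 29, 34, 2008), (Fay, bio, 21, 4, 1983), (Fay, bio, 21, 4, 1995), (Fay, p3, 19, 4, 1983), (Fay, p3, 19, 4, 1995), (Quin, k2, 28, 35, 2009), (Quin, k2, 33, 35, 2009), (Quin, mkt, 3, 2, 1994), (Quin, mkt, 3, 2, 2009)}.
Joining (Member ⋈ Loan) and Author on aname yields {(Cal, ops, 33, 34, 2002, Beta), (Cal, ops, 33, 34, 2002, Echo), (Cal, ops, 33, 34, 2002, Helix), (Cal, ops, 33, 34, 2002, Nova), (Cal, ops, 33, 34, 2002, Orion), (Cal, ops, 33, 34, 2008, Beta), (Cal, ops, 33, 34, 2008, Echo), (Cal, ops, 33, 34, 2008, Helix), (Cal, ops, 33, 34, 2008, Nova), (Cal, ops, 33, 34, 2008, Orion), (Cal, x1, 8, 34, 2002, Beta), (Cal, x1, 8, 34, 2002, Echo), (Cal, x1, 8, 34, 2002, Helix), (Cal, x1, 8, 34, 2002, Nova), (Cal, x1, 8, 34, 2002, Orion), (Cal, x1, 8, 34, 2008, Beta), (Cal, x1, 8, 34, 2008, Echo), (Cal, x1, 8, 34, 2008, Helix), (Cal, x1, 8, 34, 2008, Nova), (Cal, x1, 8, 34, 2008, Orion), (Cal, x3, 29, 34, 2002, Beta), (Cal, x3, 29, 34, 2002, Echo), (Cal, x3, 29, 34, 2002, Helix), (Cal, x3, 29, 34, 2002, Nova), (Cal, x3, 29, 34, 2002, Orion), (Cal, x3, 29, 34, 2008, Beta), (Cal, x3, 29, 34, 2008, Echo), (Cal, x3, 29, 34, 2008, Helix), (Cal, x3, 29, 34, 2008, Nova), (Cal, x3, 29, 34, 2008, Orion), (Fay, bio, 21, 4, 1983, Gamma), (Fay, bio, 21, 4, 1995, Gamma), (Fay, p3, 19, 4, 1983, Gamma), (Fay, p3, 19, 4, 1995, Gamma), (Quin, k2, 28, 35, 2009, Echo), (Quin, k2, 33, 35, 2009, Echo), (Quin, mkt, 3, 2, 1994, Echo), (Quin, mkt, 3, 2, 2009, Echo)}.
π[title, year, genre, aid]: project onto (title, year, genre, aid) → {(Beta, 2002, ops, 33), (Beta, 2002, x1, 8), (Beta, 2002, x3, 29), (Beta, 2008, ops, 33), (Beta, 2008, x1, 8), (Beta, 2008, x3, 29), (Echo, 1994, mkt, 3), (Echo, 2002, ops, 33), (Echo, 2002, x1, 8), (Echo, 2002, x3, 29), (Echo, 2008, ops, 33), (Echo, 2008, x1, 8), (Echo, 2008, x3, 29), (Echo, 2009, k2, 28), (Echo, 2009, k2, 33), (Echo, 2009, mkt, 3), (Gamma, 1983, bio, 21), (Gamma, 1983, p3, 19), (Gamma, 1995, bio, 21), (Gamma, 1995, p3, 19), (Helix, 2002, ops, 33), (Helix, 2002, x1, 8), (Helix, 2002, x3, 29), (Helix, 2008, ops, 33), (Helix, 2008, x1, 8), (Helix, 2008, x3, 29), (Nova, 2002, ops, 33), (Nova, 2002, x1, 8), (Nova, 2002, x3, 29), (Nova, 2008, ops, 33), (Nova, 2008, x1, 8), (Nova, 2008, x3, 29), (Orion, 2002, ops, 33), (Orion, 2002, x1, 8), (Orion, 2002, x3, 29), (Orion, 2008, ops, 33), (Orion, 2008, x1, 8), (Orion, 2008, x3, 29)}
Apply σ_{year > 1983}; surviving tuples: {(Beta, 2002, ops, 33), (Beta, 2002, x1, 8), (Beta, 2002, x3, 29), (Beta, 2008, ops, 33), (Beta, 2008, x1, 8), (Beta, 2008, x3, 29), (Echo, 1994, mkt, 3), (Echo, 2002, ops, 33), (Echo, 2002, x1, 8), (Echo, 2002, x3, 29), (Echo, 2008, ops, 33), (Echo, 2008, x1, 8), (Echo, 2008, x3, 29), (Echo, 2009, k2, 28), (Echo, 2009, k2, 33), (Echo, 2009, mkt, 3), (Gamma, 1995, bio, 21), (Gamma, 1995, p3, 19), (Helix, 2002, ops, 33), (Helix, 2002, x1, 8), (Helix, 2002, x3, 29), (Helix, 2008, ops, 33), (Helix, 2008, x1, 8), (Helix, 2008, x3, 29), (Nova, 2002, ops, 33), (Nova, 2002, x1, 8), (Nova, 2002, x3, 29), (Nova, 2008, ops, 33), (Nova, 2008, x1, 8), (Nova, 2008, x3, 29), (Orion, 2002, ops, 33), (Orion, 2002, x1, 8), (Orion, 2002, x3, 29), (Orion, 2008, ops, 33), (Orion, 2008, x1, 8), (Orion, 2008, x3, 29)}
π[genre, year]: project onto (genre, year) (25 duplicate(s) eliminated) → {(bio, 1995), (k2, 2009), (mkt, 1994), (mkt, 2009), (ops, 2002), (ops, 2008), (p3, 1995), (x1, 2002), (x1, 2008), (x3, 2002), (x3, 2008)}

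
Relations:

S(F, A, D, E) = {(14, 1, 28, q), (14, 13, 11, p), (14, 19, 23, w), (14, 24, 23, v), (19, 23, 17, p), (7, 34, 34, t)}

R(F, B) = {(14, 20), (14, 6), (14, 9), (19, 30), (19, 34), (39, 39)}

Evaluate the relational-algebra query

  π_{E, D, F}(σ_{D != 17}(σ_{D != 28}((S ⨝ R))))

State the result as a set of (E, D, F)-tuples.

Natural join on F: {(14, 1, 28, q, 20), (14, 1, 28, q, 6), (14, 1, 28, q, 9), (14, 13, 11, p, 20), (14, 13, 11, p, 6), (14, 13, 11, p, 9), (14, 19, 23, w, 20), (14, 19, 23, w, 6), (14, 19, 23, w, 9), (14, 24, 23, v, 20), (14, 24, 23, v, 6), (14, 24, 23, v, 9), (19, 23, 17, p, 30), (19, 23, 17, p, 34)}
σ[D != 28]: keep tuples satisfying D != 28 → {(14, 13, 11, p, 20), (14, 13, 11, p, 6), (14, 13, 11, p, 9), (14, 19, 23, w, 20), (14, 19, 23, w, 6), (14, 19, 23, w, 9), (14, 24, 23, v, 20), (14, 24, 23, v, 6), (14, 24, 23, v, 9), (19, 23, 17, p, 30), (19, 23, 17, p, 34)}
σ[D != 17]: keep tuples satisfying D != 17 → {(14, 13, 11, p, 20), (14, 13, 11, p, 6), (14, 13, 11, p, 9), (14, 19, 23, w, 20), (14, 19, 23, w, 6), (14, 19, 23, w, 9), (14, 24, 23, v, 20), (14, 24, 23, v, 6), (14, 24, 23, v, 9)}
Keep only column(s) E, D, F (6 duplicate(s) eliminated): {(p, 11, 14), (v, 23, 14), (w, 23, 14)}

{(p, 11, 14), (v, 23, 14), (w, 23, 14)}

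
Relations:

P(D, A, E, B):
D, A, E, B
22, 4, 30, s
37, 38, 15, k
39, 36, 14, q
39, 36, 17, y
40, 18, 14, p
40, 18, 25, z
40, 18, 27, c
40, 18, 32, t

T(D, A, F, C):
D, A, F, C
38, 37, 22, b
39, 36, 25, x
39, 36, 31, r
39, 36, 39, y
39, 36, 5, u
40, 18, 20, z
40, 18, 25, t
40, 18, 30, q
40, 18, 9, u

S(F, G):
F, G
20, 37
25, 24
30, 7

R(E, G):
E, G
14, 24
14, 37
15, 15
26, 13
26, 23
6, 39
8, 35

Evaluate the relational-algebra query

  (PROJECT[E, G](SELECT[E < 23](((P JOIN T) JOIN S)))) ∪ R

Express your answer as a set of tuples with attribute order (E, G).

Joining P and T on D, A yields {(39, 36, 14, q, 25, x), (39, 36, 14, q, 31, r), (39, 36, 14, q, 39, y), (39, 36, 14, q, 5, u), (39, 36, 17, y, 25, x), (39, 36, 17, y, 31, r), (39, 36, 17, y, 39, y), (39, 36, 17, y, 5, u), (40, 18, 14, p, 20, z), (40, 18, 14, p, 25, t), (40, 18, 14, p, 30, q), (40, 18, 14, p, 9, u), (40, 18, 25, z, 20, z), (40, 18, 25, z, 25, t), (40, 18, 25, z, 30, q), (40, 18, 25, z, 9, u), (40, 18, 27, c, 20, z), (40, 18, 27, c, 25, t), (40, 18, 27, c, 30, q), (40, 18, 27, c, 9, u), (40, 18, 32, t, 20, z), (40, 18, 32, t, 25, t), (40, 18, 32, t, 30, q), (40, 18, 32, t, 9, u)}.
Joining (P JOIN T) and S on F yields {(39, 36, 14, q, 25, x, 24), (39, 36, 17, y, 25, x, 24), (40, 18, 14, p, 20, z, 37), (40, 18, 14, p, 25, t, 24), (40, 18, 14, p, 30, q, 7), (40, 18, 25, z, 20, z, 37), (40, 18, 25, z, 25, t, 24), (40, 18, 25, z, 30, q, 7), (40, 18, 27, c, 20, z, 37), (40, 18, 27, c, 25, t, 24), (40, 18, 27, c, 30, q, 7), (40, 18, 32, t, 20, z, 37), (40, 18, 32, t, 25, t, 24), (40, 18, 32, t, 30, q, 7)}.
σ[E < 23]: keep tuples satisfying E < 23 → {(39, 36, 14, q, 25, x, 24), (39, 36, 17, y, 25, x, 24), (40, 18, 14, p, 20, z, 37), (40, 18, 14, p, 25, t, 24), (40, 18, 14, p, 30, q, 7)}
Projecting to E, G (1 duplicate(s) eliminated): {(14, 24), (14, 37), (14, 7), (17, 24)}
Taking the union: {(14, 24), (14, 37), (14, 7), (15, 15), (17, 24), (26, 13), (26, 23), (6, 39), (8, 35)}

{(14, 24), (14, 37), (14, 7), (15, 15), (17, 24), (26, 13), (26, 23), (6, 39), (8, 35)}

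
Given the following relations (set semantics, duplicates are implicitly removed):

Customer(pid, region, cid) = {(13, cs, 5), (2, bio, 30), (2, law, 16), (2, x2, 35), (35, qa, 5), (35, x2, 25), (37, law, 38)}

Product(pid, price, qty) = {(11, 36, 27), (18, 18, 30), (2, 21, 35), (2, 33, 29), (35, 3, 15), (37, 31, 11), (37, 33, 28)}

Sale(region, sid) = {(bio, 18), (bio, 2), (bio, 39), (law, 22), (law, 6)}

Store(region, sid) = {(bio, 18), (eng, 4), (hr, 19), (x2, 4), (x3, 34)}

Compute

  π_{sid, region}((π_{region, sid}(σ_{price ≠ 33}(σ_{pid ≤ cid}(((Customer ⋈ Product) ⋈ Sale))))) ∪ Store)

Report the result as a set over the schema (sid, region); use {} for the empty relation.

Natural join on pid: {(2, bio, 30, 21, 35), (2, bio, 30, 33, 29), (2, law, 16, 21, 35), (2, law, 16, 33, 29), (2, x2, 35, 21, 35), (2, x2, 35, 33, 29), (35, qa, 5, 3, 15), (35, x2, 25, 3, 15), (37, law, 38, 31, 11), (37, law, 38, 33, 28)}
Natural join on region: {(2, bio, 30, 21, 35, 18), (2, bio, 30, 21, 35, 2), (2, bio, 30, 21, 35, 39), (2, bio, 30, 33, 29, 18), (2, bio, 30, 33, 29, 2), (2, bio, 30, 33, 29, 39), (2, law, 16, 21, 35, 22), (2, law, 16, 21, 35, 6), (2, law, 16, 33, 29, 22), (2, law, 16, 33, 29, 6), (37, law, 38, 31, 11, 22), (37, law, 38, 31, 11, 6), (37, law, 38, 33, 28, 22), (37, law, 38, 33, 28, 6)}
Filtering on pid ≤ cid leaves {(2, bio, 30, 21, 35, 18), (2, bio, 30, 21, 35, 2), (2, bio, 30, 21, 35, 39), (2, bio, 30, 33, 29, 18), (2, bio, 30, 33, 29, 2), (2, bio, 30, 33, 29, 39), (2, law, 16, 21, 35, 22), (2, law, 16, 21, 35, 6), (2, law, 16, 33, 29, 22), (2, law, 16, 33, 29, 6), (37, law, 38, 31, 11, 22), (37, law, 38, 31, 11, 6), (37, law, 38, 33, 28, 22), (37, law, 38, 33, 28, 6)}.
Filtering on price ≠ 33 leaves {(2, bio, 30, 21, 35, 18), (2, bio, 30, 21, 35, 2), (2, bio, 30, 21, 35, 39), (2, law, 16, 21, 35, 22), (2, law, 16, 21, 35, 6), (37, law, 38, 31, 11, 22), (37, law, 38, 31, 11, 6)}.
Projecting to region, sid (2 duplicate(s) eliminated): {(bio, 18), (bio, 2), (bio, 39), (law, 22), (law, 6)}
Set union of the two operands is {(bio, 18), (bio, 2), (bio, 39), (eng, 4), (hr, 19), (law, 22), (law, 6), (x2, 4), (x3, 34)}.
Projecting to sid, region: {(18, bio), (19, hr), (2, bio), (22, law), (34, x3), (39, bio), (4, eng), (4, x2), (6, law)}

{(18, bio), (19, hr), (2, bio), (22, law), (34, x3), (39, bio), (4, eng), (4, x2), (6, law)}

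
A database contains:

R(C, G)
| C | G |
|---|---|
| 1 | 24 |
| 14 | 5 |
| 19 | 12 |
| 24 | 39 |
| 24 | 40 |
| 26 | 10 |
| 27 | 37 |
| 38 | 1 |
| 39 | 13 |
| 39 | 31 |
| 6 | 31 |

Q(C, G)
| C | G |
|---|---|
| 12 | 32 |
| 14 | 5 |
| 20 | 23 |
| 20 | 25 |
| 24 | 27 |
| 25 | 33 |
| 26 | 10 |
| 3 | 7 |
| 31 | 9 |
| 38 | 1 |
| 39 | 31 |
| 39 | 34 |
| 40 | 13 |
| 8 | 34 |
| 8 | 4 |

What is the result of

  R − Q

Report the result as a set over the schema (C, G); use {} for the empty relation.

{(1, 24), (19, 12), (24, 39), (24, 40), (27, 37), (39, 13), (6, 31)}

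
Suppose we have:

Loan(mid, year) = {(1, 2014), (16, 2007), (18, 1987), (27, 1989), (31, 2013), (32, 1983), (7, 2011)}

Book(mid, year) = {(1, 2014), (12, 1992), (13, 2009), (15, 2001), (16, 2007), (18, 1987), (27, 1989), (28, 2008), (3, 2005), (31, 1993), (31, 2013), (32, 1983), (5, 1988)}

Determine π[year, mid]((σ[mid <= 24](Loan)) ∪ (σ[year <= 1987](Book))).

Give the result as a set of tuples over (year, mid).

Apply σ_{mid <= 24}; surviving tuples: {(1, 2014), (16, 2007), (18, 1987), (7, 2011)}
Apply σ_{year <= 1987}; surviving tuples: {(18, 1987), (32, 1983)}
Taking the union: {(1, 2014), (16, 2007), (18, 1987), (32, 1983), (7, 2011)}
Keep only column(s) year, mid: {(1983, 32), (1987, 18), (2007, 16), (2011, 7), (2014, 1)}

{(1983, 32), (1987, 18), (2007, 16), (2011, 7), (2014, 1)}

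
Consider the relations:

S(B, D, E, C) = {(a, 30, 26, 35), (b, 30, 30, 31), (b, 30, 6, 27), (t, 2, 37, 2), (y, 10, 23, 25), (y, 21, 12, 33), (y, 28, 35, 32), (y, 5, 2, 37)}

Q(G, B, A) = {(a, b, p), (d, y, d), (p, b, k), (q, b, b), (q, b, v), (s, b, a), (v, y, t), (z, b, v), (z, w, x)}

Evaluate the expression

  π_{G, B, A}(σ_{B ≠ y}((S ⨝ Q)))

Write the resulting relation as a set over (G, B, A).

{(a, b, p), (p, b, k), (q, b, b), (q, b, v), (s, b, a), (z, b, v)}

S ⋈ Q (natural join on B): {(b, 30, 30, 31, a, p), (b, 30, 30, 31, p, k), (b, 30, 30, 31, q, b), (b, 30, 30, 31, q, v), (b, 30, 30, 31, s, a), (b, 30, 30, 31, z, v), (b, 30, 6, 27, a, p), (b, 30, 6, 27, p, k), (b, 30, 6, 27, q, b), (b, 30, 6, 27, q, v), (b, 30, 6, 27, s, a), (b, 30, 6, 27, z, v), (y, 10, 23, 25, d, d), (y, 10, 23, 25, v, t), (y, 21, 12, 33, d, d), (y, 21, 12, 33, v, t), (y, 28, 35, 32, d, d), (y, 28, 35, 32, v, t), (y, 5, 2, 37, d, d), (y, 5, 2, 37, v, t)}
σ[B ≠ y]: keep tuples satisfying B ≠ y → {(b, 30, 30, 31, a, p), (b, 30, 30, 31, p, k), (b, 30, 30, 31, q, b), (b, 30, 30, 31, q, v), (b, 30, 30, 31, s, a), (b, 30, 30, 31, z, v), (b, 30, 6, 27, a, p), (b, 30, 6, 27, p, k), (b, 30, 6, 27, q, b), (b, 30, 6, 27, q, v), (b, 30, 6, 27, s, a), (b, 30, 6, 27, z, v)}
π_{G, B, A} gives {(a, b, p), (p, b, k), (q, b, b), (q, b, v), (s, b, a), (z, b, v)} (6 duplicate(s) eliminated).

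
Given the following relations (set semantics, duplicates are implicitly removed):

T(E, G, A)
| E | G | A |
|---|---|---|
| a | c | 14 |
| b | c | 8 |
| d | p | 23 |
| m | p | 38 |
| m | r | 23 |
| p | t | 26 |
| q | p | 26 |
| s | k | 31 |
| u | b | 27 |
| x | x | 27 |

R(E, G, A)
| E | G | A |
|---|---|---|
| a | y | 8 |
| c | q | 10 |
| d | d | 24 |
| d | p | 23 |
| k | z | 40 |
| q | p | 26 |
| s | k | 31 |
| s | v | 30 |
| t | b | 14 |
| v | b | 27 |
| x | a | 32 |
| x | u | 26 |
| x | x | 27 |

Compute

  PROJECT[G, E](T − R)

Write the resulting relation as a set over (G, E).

{(b, u), (c, a), (c, b), (p, m), (r, m), (t, p)}

Set difference of the two operands is {(a, c, 14), (b, c, 8), (m, p, 38), (m, r, 23), (p, t, 26), (u, b, 27)}.
π[G, E]: project onto (G, E) → {(b, u), (c, a), (c, b), (p, m), (r, m), (t, p)}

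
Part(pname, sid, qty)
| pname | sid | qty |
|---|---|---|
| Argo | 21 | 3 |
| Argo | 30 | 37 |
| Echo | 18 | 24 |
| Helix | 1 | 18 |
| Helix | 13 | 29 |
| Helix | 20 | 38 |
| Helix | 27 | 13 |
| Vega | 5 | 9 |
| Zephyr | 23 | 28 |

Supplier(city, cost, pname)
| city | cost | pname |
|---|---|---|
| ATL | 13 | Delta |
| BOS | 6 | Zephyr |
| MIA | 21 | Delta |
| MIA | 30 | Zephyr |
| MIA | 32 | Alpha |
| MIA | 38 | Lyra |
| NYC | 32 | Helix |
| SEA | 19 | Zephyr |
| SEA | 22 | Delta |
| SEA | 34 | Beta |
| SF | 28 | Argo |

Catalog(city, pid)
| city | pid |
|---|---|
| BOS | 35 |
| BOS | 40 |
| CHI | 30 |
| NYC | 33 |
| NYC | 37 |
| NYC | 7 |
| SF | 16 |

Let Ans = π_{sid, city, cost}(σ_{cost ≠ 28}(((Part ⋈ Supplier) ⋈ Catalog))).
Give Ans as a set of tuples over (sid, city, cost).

Natural join on pname: {(Argo, 21, 3, SF, 28), (Argo, 30, 37, SF, 28), (Helix, 1, 18, NYC, 32), (Helix, 13, 29, NYC, 32), (Helix, 20, 38, NYC, 32), (Helix, 27, 13, NYC, 32), (Zephyr, 23, 28, BOS, 6), (Zephyr, 23, 28, MIA, 30), (Zephyr, 23, 28, SEA, 19)}
Natural join on city: {(Argo, 21, 3, SF, 28, 16), (Argo, 30, 37, SF, 28, 16), (Helix, 1, 18, NYC, 32, 33), (Helix, 1, 18, NYC, 32, 37), (Helix, 1, 18, NYC, 32, 7), (Helix, 13, 29, NYC, 32, 33), (Helix, 13, 29, NYC, 32, 37), (Helix, 13, 29, NYC, 32, 7), (Helix, 20, 38, NYC, 32, 33), (Helix, 20, 38, NYC, 32, 37), (Helix, 20, 38, NYC, 32, 7), (Helix, 27, 13, NYC, 32, 33), (Helix, 27, 13, NYC, 32, 37), (Helix, 27, 13, NYC, 32, 7), (Zephyr, 23, 28, BOS, 6, 35), (Zephyr, 23, 28, BOS, 6, 40)}
Filtering on cost ≠ 28 leaves {(Helix, 1, 18, NYC, 32, 33), (Helix, 1, 18, NYC, 32, 37), (Helix, 1, 18, NYC, 32, 7), (Helix, 13, 29, NYC, 32, 33), (Helix, 13, 29, NYC, 32, 37), (Helix, 13, 29, NYC, 32, 7), (Helix, 20, 38, NYC, 32, 33), (Helix, 20, 38, NYC, 32, 37), (Helix, 20, 38, NYC, 32, 7), (Helix, 27, 13, NYC, 32, 33), (Helix, 27, 13, NYC, 32, 37), (Helix, 27, 13, NYC, 32, 7), (Zephyr, 23, 28, BOS, 6, 35), (Zephyr, 23, 28, BOS, 6, 40)}.
Projecting to sid, city, cost (9 duplicate(s) eliminated): {(1, NYC, 32), (13, NYC, 32), (20, NYC, 32), (23, BOS, 6), (27, NYC, 32)}

{(1, NYC, 32), (13, NYC, 32), (20, NYC, 32), (23, BOS, 6), (27, NYC, 32)}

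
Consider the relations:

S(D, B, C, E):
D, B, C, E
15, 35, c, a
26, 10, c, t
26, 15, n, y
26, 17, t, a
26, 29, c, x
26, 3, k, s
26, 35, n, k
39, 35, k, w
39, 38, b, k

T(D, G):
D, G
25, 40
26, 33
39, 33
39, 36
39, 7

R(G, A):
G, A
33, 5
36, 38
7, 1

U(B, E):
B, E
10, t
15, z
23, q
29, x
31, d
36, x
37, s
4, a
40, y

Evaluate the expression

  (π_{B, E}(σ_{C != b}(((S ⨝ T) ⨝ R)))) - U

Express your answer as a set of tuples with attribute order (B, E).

S ⋈ T (natural join on D): {(26, 10, c, t, 33), (26, 15, n, y, 33), (26, 17, t, a, 33), (26, 29, c, x, 33), (26, 3, k, s, 33), (26, 35, n, k, 33), (39, 35, k, w, 33), (39, 35, k, w, 36), (39, 35, k, w, 7), (39, 38, b, k, 33), (39, 38, b, k, 36), (39, 38, b, k, 7)}
(S ⨝ T) ⋈ R (natural join on G): {(26, 10, c, t, 33, 5), (26, 15, n, y, 33, 5), (26, 17, t, a, 33, 5), (26, 29, c, x, 33, 5), (26, 3, k, s, 33, 5), (26, 35, n, k, 33, 5), (39, 35, k, w, 33, 5), (39, 35, k, w, 36, 38), (39, 35, k, w, 7, 1), (39, 38, b, k, 33, 5), (39, 38, b, k, 36, 38), (39, 38, b, k, 7, 1)}
Apply σ_{C != b}; surviving tuples: {(26, 10, c, t, 33, 5), (26, 15, n, y, 33, 5), (26, 17, t, a, 33, 5), (26, 29, c, x, 33, 5), (26, 3, k, s, 33, 5), (26, 35, n, k, 33, 5), (39, 35, k, w, 33, 5), (39, 35, k, w, 36, 38), (39, 35, k, w, 7, 1)}
Keep only column(s) B, E (2 duplicate(s) eliminated): {(10, t), (15, y), (17, a), (29, x), (3, s), (35, k), (35, w)}
Taking the difference: {(15, y), (17, a), (3, s), (35, k), (35, w)}

{(15, y), (17, a), (3, s), (35, k), (35, w)}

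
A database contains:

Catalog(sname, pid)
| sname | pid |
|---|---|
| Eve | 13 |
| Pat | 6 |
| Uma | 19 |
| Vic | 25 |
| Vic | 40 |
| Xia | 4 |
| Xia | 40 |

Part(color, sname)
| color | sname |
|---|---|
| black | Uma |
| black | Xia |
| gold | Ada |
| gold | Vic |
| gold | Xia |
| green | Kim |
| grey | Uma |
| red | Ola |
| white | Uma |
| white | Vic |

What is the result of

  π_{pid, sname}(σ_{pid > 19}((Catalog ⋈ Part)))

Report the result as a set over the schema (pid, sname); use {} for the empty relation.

Catalog ⋈ Part (natural join on sname): {(Uma, 19, black), (Uma, 19, grey), (Uma, 19, white), (Vic, 25, gold), (Vic, 25, white), (Vic, 40, gold), (Vic, 40, white), (Xia, 4, black), (Xia, 4, gold), (Xia, 40, black), (Xia, 40, gold)}
Apply σ_{pid > 19}; surviving tuples: {(Vic, 25, gold), (Vic, 25, white), (Vic, 40, gold), (Vic, 40, white), (Xia, 40, black), (Xia, 40, gold)}
π_{pid, sname} gives {(25, Vic), (40, Vic), (40, Xia)} (3 duplicate(s) eliminated).

{(25, Vic), (40, Vic), (40, Xia)}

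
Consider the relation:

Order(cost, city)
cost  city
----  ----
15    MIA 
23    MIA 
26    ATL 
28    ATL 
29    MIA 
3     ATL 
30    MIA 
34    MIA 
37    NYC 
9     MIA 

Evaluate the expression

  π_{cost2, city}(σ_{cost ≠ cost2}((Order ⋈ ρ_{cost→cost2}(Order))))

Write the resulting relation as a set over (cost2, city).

{(15, MIA), (23, MIA), (26, ATL), (28, ATL), (29, MIA), (3, ATL), (30, MIA), (34, MIA), (9, MIA)}

ρ[cost→cost2]: schema becomes (cost2, city); tuples unchanged.
Order ⋈ ρ_{cost→cost2}(Order) (natural join on city): {(15, MIA, 15), (15, MIA, 23), (15, MIA, 29), (15, MIA, 30), (15, MIA, 34), (15, MIA, 9), (23, MIA, 15), (23, MIA, 23), (23, MIA, 29), (23, MIA, 30), (23, MIA, 34), (23, MIA, 9), (26, ATL, 26), (26, ATL, 28), (26, ATL, 3), (28, ATL, 26), (28, ATL, 28), (28, ATL, 3), (29, MIA, 15), (29, MIA, 23), (29, MIA, 29), (29, MIA, 30), (29, MIA, 34), (29, MIA, 9), (3, ATL, 26), (3, ATL, 28), (3, ATL, 3), (30, MIA, 15), (30, MIA, 23), (30, MIA, 29), (30, MIA, 30), (30, MIA, 34), (30, MIA, 9), (34, MIA, 15), (34, MIA, 23), (34, MIA, 29), (34, MIA, 30), (34, MIA, 34), (34, MIA, 9), (37, NYC, 37), (9, MIA, 15), (9, MIA, 23), (9, MIA, 29), (9, MIA, 30), (9, MIA, 34), (9, MIA, 9)}
Apply σ_{cost ≠ cost2}; surviving tuples: {(15, MIA, 23), (15, MIA, 29), (15, MIA, 30), (15, MIA, 34), (15, MIA, 9), (23, MIA, 15), (23, MIA, 29), (23, MIA, 30), (23, MIA, 34), (23, MIA, 9), (26, ATL, 28), (26, ATL, 3), (28, ATL, 26), (28, ATL, 3), (29, MIA, 15), (29, MIA, 23), (29, MIA, 30), (29, MIA, 34), (29, MIA, 9), (3, ATL, 26), (3, ATL, 28), (30, MIA, 15), (30, MIA, 23), (30, MIA, 29), (30, MIA, 34), (30, MIA, 9), (34, MIA, 15), (34, MIA, 23), (34, MIA, 29), (34, MIA, 30), (34, MIA, 9), (9, MIA, 15), (9, MIA, 23), (9, MIA, 29), (9, MIA, 30), (9, MIA, 34)}
π[cost2, city]: project onto (cost2, city) (27 duplicate(s) eliminated) → {(15, MIA), (23, MIA), (26, ATL), (28, ATL), (29, MIA), (3, ATL), (30, MIA), (34, MIA), (9, MIA)}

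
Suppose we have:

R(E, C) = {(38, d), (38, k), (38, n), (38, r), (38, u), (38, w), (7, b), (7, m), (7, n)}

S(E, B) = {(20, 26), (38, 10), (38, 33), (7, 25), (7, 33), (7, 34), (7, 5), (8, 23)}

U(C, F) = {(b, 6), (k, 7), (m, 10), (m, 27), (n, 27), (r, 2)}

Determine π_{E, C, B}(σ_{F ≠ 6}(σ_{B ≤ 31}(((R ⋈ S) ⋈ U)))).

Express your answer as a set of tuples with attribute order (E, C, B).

{(38, k, 10), (38, n, 10), (38, r, 10), (7, m, 25), (7, m, 5), (7, n, 25), (7, n, 5)}

R ⋈ S (natural join on E): {(38, d, 10), (38, d, 33), (38, k, 10), (38, k, 33), (38, n, 10), (38, n, 33), (38, r, 10), (38, r, 33), (38, u, 10), (38, u, 33), (38, w, 10), (38, w, 33), (7, b, 25), (7, b, 33), (7, b, 34), (7, b, 5), (7, m, 25), (7, m, 33), (7, m, 34), (7, m, 5), (7, n, 25), (7, n, 33), (7, n, 34), (7, n, 5)}
(R ⋈ S) ⋈ U (natural join on C): {(38, k, 10, 7), (38, k, 33, 7), (38, n, 10, 27), (38, n, 33, 27), (38, r, 10, 2), (38, r, 33, 2), (7, b, 25, 6), (7, b, 33, 6), (7, b, 34, 6), (7, b, 5, 6), (7, m, 25, 10), (7, m, 25, 27), (7, m, 33, 10), (7, m, 33, 27), (7, m, 34, 10), (7, m, 34, 27), (7, m, 5, 10), (7, m, 5, 27), (7, n, 25, 27), (7, n, 33, 27), (7, n, 34, 27), (7, n, 5, 27)}
Selection B ≤ 31: {(38, k, 10, 7), (38, n, 10, 27), (38, r, 10, 2), (7, b, 25, 6), (7, b, 5, 6), (7, m, 25, 10), (7, m, 25, 27), (7, m, 5, 10), (7, m, 5, 27), (7, n, 25, 27), (7, n, 5, 27)}
Selection F ≠ 6: {(38, k, 10, 7), (38, n, 10, 27), (38, r, 10, 2), (7, m, 25, 10), (7, m, 25, 27), (7, m, 5, 10), (7, m, 5, 27), (7, n, 25, 27), (7, n, 5, 27)}
Keep only column(s) E, C, B (2 duplicate(s) eliminated): {(38, k, 10), (38, n, 10), (38, r, 10), (7, m, 25), (7, m, 5), (7, n, 25), (7, n, 5)}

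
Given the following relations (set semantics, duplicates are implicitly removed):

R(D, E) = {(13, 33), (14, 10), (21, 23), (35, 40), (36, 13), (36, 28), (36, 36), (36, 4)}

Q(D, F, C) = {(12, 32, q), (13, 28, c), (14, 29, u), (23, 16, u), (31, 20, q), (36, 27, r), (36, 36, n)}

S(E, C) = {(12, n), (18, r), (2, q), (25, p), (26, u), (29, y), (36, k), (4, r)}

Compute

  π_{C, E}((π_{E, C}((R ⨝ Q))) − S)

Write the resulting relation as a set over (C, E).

{(c, 33), (n, 13), (n, 28), (n, 36), (n, 4), (r, 13), (r, 28), (r, 36), (u, 10)}

R ⋈ Q (natural join on D): {(13, 33, 28, c), (14, 10, 29, u), (36, 13, 27, r), (36, 13, 36, n), (36, 28, 27, r), (36, 28, 36, n), (36, 36, 27, r), (36, 36, 36, n), (36, 4, 27, r), (36, 4, 36, n)}
π[E, C]: project onto (E, C) → {(10, u), (13, n), (13, r), (28, n), (28, r), (33, c), (36, n), (36, r), (4, n), (4, r)}
Difference: {(10, u), (13, n), (13, r), (28, n), (28, r), (33, c), (36, n), (36, r), (4, n), (4, r)} with {(12, n), (18, r), (2, q), (25, p), (26, u), (29, y), (36, k), (4, r)} → {(10, u), (13, n), (13, r), (28, n), (28, r), (33, c), (36, n), (36, r), (4, n)}
π[C, E]: project onto (C, E) → {(c, 33), (n, 13), (n, 28), (n, 36), (n, 4), (r, 13), (r, 28), (r, 36), (u, 10)}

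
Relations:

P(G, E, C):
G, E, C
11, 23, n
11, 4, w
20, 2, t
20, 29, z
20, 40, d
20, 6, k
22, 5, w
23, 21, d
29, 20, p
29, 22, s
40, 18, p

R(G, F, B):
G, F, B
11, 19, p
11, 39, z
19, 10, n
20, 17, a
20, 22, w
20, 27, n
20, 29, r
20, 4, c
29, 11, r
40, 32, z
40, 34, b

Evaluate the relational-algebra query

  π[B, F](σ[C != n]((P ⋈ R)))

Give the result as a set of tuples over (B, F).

{(a, 17), (b, 34), (c, 4), (n, 27), (p, 19), (r, 11), (r, 29), (w, 22), (z, 32), (z, 39)}

Natural join on G: {(11, 23, n, 19, p), (11, 23, n, 39, z), (11, 4, w, 19, p), (11, 4, w, 39, z), (20, 2, t, 17, a), (20, 2, t, 22, w), (20, 2, t, 27, n), (20, 2, t, 29, r), (20, 2, t, 4, c), (20, 29, z, 17, a), (20, 29, z, 22, w), (20, 29, z, 27, n), (20, 29, z, 29, r), (20, 29, z, 4, c), (20, 40, d, 17, a), (20, 40, d, 22, w), (20, 40, d, 27, n), (20, 40, d, 29, r), (20, 40, d, 4, c), (20, 6, k, 17, a), (20, 6, k, 22, w), (20, 6, k, 27, n), (20, 6, k, 29, r), (20, 6, k, 4, c), (29, 20, p, 11, r), (29, 22, s, 11, r), (40, 18, p, 32, z), (40, 18, p, 34, b)}
Filtering on C != n leaves {(11, 4, w, 19, p), (11, 4, w, 39, z), (20, 2, t, 17, a), (20, 2, t, 22, w), (20, 2, t, 27, n), (20, 2, t, 29, r), (20, 2, t, 4, c), (20, 29, z, 17, a), (20, 29, z, 22, w), (20, 29, z, 27, n), (20, 29, z, 29, r), (20, 29, z, 4, c), (20, 40, d, 17, a), (20, 40, d, 22, w), (20, 40, d, 27, n), (20, 40, d, 29, r), (20, 40, d, 4, c), (20, 6, k, 17, a), (20, 6, k, 22, w), (20, 6, k, 27, n), (20, 6, k, 29, r), (20, 6, k, 4, c), (29, 20, p, 11, r), (29, 22, s, 11, r), (40, 18, p, 32, z), (40, 18, p, 34, b)}.
π_{B, F} gives {(a, 17), (b, 34), (c, 4), (n, 27), (p, 19), (r, 11), (r, 29), (w, 22), (z, 32), (z, 39)} (16 duplicate(s) eliminated).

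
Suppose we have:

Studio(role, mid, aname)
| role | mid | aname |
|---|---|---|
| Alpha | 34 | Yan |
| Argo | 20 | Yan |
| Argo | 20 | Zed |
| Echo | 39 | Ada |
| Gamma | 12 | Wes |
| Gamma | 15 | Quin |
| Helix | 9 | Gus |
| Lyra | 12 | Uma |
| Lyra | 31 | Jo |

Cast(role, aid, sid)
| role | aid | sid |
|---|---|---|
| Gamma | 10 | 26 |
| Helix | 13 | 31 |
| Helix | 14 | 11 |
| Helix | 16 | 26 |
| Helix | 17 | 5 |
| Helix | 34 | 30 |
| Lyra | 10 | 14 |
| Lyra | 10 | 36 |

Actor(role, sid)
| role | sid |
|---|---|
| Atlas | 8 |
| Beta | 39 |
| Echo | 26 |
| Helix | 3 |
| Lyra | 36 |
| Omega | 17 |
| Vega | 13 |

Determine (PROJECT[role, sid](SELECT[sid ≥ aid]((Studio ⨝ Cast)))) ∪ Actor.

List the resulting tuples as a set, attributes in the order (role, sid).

Studio ⋈ Cast (natural join on role): {(Gamma, 12, Wes, 10, 26), (Gamma, 15, Quin, 10, 26), (Helix, 9, Gus, 13, 31), (Helix, 9, Gus, 14, 11), (Helix, 9, Gus, 16, 26), (Helix, 9, Gus, 17, 5), (Helix, 9, Gus, 34, 30), (Lyra, 12, Uma, 10, 14), (Lyra, 12, Uma, 10, 36), (Lyra, 31, Jo, 10, 14), (Lyra, 31, Jo, 10, 36)}
Filtering on sid ≥ aid leaves {(Gamma, 12, Wes, 10, 26), (Gamma, 15, Quin, 10, 26), (Helix, 9, Gus, 13, 31), (Helix, 9, Gus, 16, 26), (Lyra, 12, Uma, 10, 14), (Lyra, 12, Uma, 10, 36), (Lyra, 31, Jo, 10, 14), (Lyra, 31, Jo, 10, 36)}.
Projecting to role, sid (3 duplicate(s) eliminated): {(Gamma, 26), (Helix, 26), (Helix, 31), (Lyra, 14), (Lyra, 36)}
Union: {(Gamma, 26), (Helix, 26), (Helix, 31), (Lyra, 14), (Lyra, 36)} with {(Atlas, 8), (Beta, 39), (Echo, 26), (Helix, 3), (Lyra, 36), (Omega, 17), (Vega, 13)} → {(Atlas, 8), (Beta, 39), (Echo, 26), (Gamma, 26), (Helix, 26), (Helix, 3), (Helix, 31), (Lyra, 14), (Lyra, 36), (Omega, 17), (Vega, 13)}

{(Atlas, 8), (Beta, 39), (Echo, 26), (Gamma, 26), (Helix, 26), (Helix, 3), (Helix, 31), (Lyra, 14), (Lyra, 36), (Omega, 17), (Vega, 13)}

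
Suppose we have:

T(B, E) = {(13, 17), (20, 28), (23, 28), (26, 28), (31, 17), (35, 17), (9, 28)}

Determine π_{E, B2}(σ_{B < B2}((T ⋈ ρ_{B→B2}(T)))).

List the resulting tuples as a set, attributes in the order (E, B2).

ρ[B→B2]: schema becomes (B2, E); tuples unchanged.
T ⋈ ρ_{B→B2}(T) (natural join on E): {(13, 17, 13), (13, 17, 31), (13, 17, 35), (20, 28, 20), (20, 28, 23), (20, 28, 26), (20, 28, 9), (23, 28, 20), (23, 28, 23), (23, 28, 26), (23, 28, 9), (26, 28, 20), (26, 28, 23), (26, 28, 26), (26, 28, 9), (31, 17, 13), (31, 17, 31), (31, 17, 35), (35, 17, 13), (35, 17, 31), (35, 17, 35), (9, 28, 20), (9, 28, 23), (9, 28, 26), (9, 28, 9)}
Filtering on B < B2 leaves {(13, 17, 31), (13, 17, 35), (20, 28, 23), (20, 28, 26), (23, 28, 26), (31, 17, 35), (9, 28, 20), (9, 28, 23), (9, 28, 26)}.
π[E, B2]: project onto (E, B2) (4 duplicate(s) eliminated) → {(17, 31), (17, 35), (28, 20), (28, 23), (28, 26)}

{(17, 31), (17, 35), (28, 20), (28, 23), (28, 26)}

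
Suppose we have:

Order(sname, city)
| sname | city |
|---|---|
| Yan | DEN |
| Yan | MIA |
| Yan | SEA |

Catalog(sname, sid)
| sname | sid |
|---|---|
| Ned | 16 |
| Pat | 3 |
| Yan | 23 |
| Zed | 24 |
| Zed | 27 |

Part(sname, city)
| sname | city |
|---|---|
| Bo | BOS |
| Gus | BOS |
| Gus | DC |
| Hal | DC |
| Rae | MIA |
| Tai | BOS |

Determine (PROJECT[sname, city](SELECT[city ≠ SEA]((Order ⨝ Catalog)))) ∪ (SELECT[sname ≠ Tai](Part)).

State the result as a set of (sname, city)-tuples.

Order ⋈ Catalog (natural join on sname): {(Yan, DEN, 23), (Yan, MIA, 23), (Yan, SEA, 23)}
σ[city ≠ SEA]: keep tuples satisfying city ≠ SEA → {(Yan, DEN, 23), (Yan, MIA, 23)}
Projecting to sname, city: {(Yan, DEN), (Yan, MIA)}
σ[sname ≠ Tai]: keep tuples satisfying sname ≠ Tai → {(Bo, BOS), (Gus, BOS), (Gus, DC), (Hal, DC), (Rae, MIA)}
Set union of the two operands is {(Bo, BOS), (Gus, BOS), (Gus, DC), (Hal, DC), (Rae, MIA), (Yan, DEN), (Yan, MIA)}.

{(Bo, BOS), (Gus, BOS), (Gus, DC), (Hal, DC), (Rae, MIA), (Yan, DEN), (Yan, MIA)}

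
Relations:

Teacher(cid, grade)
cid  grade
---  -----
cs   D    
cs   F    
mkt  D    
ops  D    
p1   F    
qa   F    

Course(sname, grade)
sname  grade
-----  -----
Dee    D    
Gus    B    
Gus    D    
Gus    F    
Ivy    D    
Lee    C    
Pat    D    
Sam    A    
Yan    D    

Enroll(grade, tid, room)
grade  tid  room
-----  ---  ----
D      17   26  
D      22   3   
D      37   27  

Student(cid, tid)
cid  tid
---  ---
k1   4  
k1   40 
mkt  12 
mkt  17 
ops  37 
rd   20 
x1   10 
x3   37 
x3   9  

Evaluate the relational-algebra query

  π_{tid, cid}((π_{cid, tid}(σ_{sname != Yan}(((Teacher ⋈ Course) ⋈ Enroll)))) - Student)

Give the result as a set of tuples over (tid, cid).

Joining Teacher and Course on grade yields {(cs, D, Dee), (cs, D, Gus), (cs, D, Ivy), (cs, D, Pat), (cs, D, Yan), (cs, F, Gus), (mkt, D, Dee), (mkt, D, Gus), (mkt, D, Ivy), (mkt, D, Pat), (mkt, D, Yan), (ops, D, Dee), (ops, D, Gus), (ops, D, Ivy), (ops, D, Pat), (ops, D, Yan), (p1, F, Gus), (qa, F, Gus)}.
Joining (Teacher ⋈ Course) and Enroll on grade yields {(cs, D, Dee, 17, 26), (cs, D, Dee, 22, 3), (cs, D, Dee, 37, 27), (cs, D, Gus, 17, 26), (cs, D, Gus, 22, 3), (cs, D, Gus, 37, 27), (cs, D, Ivy, 17, 26), (cs, D, Ivy, 22, 3), (cs, D, Ivy, 37, 27), (cs, D, Pat, 17, 26), (cs, D, Pat, 22, 3), (cs, D, Pat, 37, 27), (cs, D, Yan, 17, 26), (cs, D, Yan, 22, 3), (cs, D, Yan, 37, 27), (mkt, D, Dee, 17, 26), (mkt, D, Dee, 22, 3), (mkt, D, Dee, 37, 27), (mkt, D, Gus, 17, 26), (mkt, D, Gus, 22, 3), (mkt, D, Gus, 37, 27), (mkt, D, Ivy, 17, 26), (mkt, D, Ivy, 22, 3), (mkt, D, Ivy, 37, 27), (mkt, D, Pat, 17, 26), (mkt, D, Pat, 22, 3), (mkt, D, Pat, 37, 27), (mkt, D, Yan, 17, 26), (mkt, D, Yan, 22, 3), (mkt, D, Yan, 37, 27), (ops, D, Dee, 17, 26), (ops, D, Dee, 22, 3), (ops, D, Dee, 37, 27), (ops, D, Gus, 17, 26), (ops, D, Gus, 22, 3), (ops, D, Gus, 37, 27), (ops, D, Ivy, 17, 26), (ops, D, Ivy, 22, 3), (ops, D, Ivy, 37, 27), (ops, D, Pat, 17, 26), (ops, D, Pat, 22, 3), (ops, D, Pat, 37, 27), (ops, D, Yan, 17, 26), (ops, D, Yan, 22, 3), (ops, D, Yan, 37, 27)}.
σ[sname != Yan]: keep tuples satisfying sname != Yan → {(cs, D, Dee, 17, 26), (cs, D, Dee, 22, 3), (cs, D, Dee, 37, 27), (cs, D, Gus, 17, 26), (cs, D, Gus, 22, 3), (cs, D, Gus, 37, 27), (cs, D, Ivy, 17, 26), (cs, D, Ivy, 22, 3), (cs, D, Ivy, 37, 27), (cs, D, Pat, 17, 26), (cs, D, Pat, 22, 3), (cs, D, Pat, 37, 27), (mkt, D, Dee, 17, 26), (mkt, D, Dee, 22, 3), (mkt, D, Dee, 37, 27), (mkt, D, Gus, 17, 26), (mkt, D, Gus, 22, 3), (mkt, D, Gus, 37, 27), (mkt, D, Ivy, 17, 26), (mkt, D, Ivy, 22, 3), (mkt, D, Ivy, 37, 27), (mkt, D, Pat, 17, 26), (mkt, D, Pat, 22, 3), (mkt, D, Pat, 37, 27), (ops, D, Dee, 17, 26), (ops, D, Dee, 22, 3), (ops, D, Dee, 37, 27), (ops, D, Gus, 17, 26), (ops, D, Gus, 22, 3), (ops, D, Gus, 37, 27), (ops, D, Ivy, 17, 26), (ops, D, Ivy, 22, 3), (ops, D, Ivy, 37, 27), (ops, D, Pat, 17, 26), (ops, D, Pat, 22, 3), (ops, D, Pat, 37, 27)}
Keep only column(s) cid, tid (27 duplicate(s) eliminated): {(cs, 17), (cs, 22), (cs, 37), (mkt, 17), (mkt, 22), (mkt, 37), (ops, 17), (ops, 22), (ops, 37)}
Difference: {(cs, 17), (cs, 22), (cs, 37), (mkt, 17), (mkt, 22), (mkt, 37), (ops, 17), (ops, 22), (ops, 37)} with {(k1, 4), (k1, 40), (mkt, 12), (mkt, 17), (ops, 37), (rd, 20), (x1, 10), (x3, 37), (x3, 9)} → {(cs, 17), (cs, 22), (cs, 37), (mkt, 22), (mkt, 37), (ops, 17), (ops, 22)}
Keep only column(s) tid, cid: {(17, cs), (17, ops), (22, cs), (22, mkt), (22, ops), (37, cs), (37, mkt)}

{(17, cs), (17, ops), (22, cs), (22, mkt), (22, ops), (37, cs), (37, mkt)}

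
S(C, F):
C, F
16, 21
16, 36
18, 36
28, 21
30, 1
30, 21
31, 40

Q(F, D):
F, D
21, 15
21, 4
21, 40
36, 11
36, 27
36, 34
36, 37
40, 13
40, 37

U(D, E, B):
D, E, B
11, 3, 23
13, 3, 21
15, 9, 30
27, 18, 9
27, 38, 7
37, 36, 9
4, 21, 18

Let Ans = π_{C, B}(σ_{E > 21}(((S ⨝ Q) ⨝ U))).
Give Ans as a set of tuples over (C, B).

Natural join on F: {(16, 21, 15), (16, 21, 4), (16, 21, 40), (16, 36, 11), (16, 36, 27), (16, 36, 34), (16, 36, 37), (18, 36, 11), (18, 36, 27), (18, 36, 34), (18, 36, 37), (28, 21, 15), (28, 21, 4), (28, 21, 40), (30, 21, 15), (30, 21, 4), (30, 21, 40), (31, 40, 13), (31, 40, 37)}
Natural join on D: {(16, 21, 15, 9, 30), (16, 21, 4, 21, 18), (16, 36, 11, 3, 23), (16, 36, 27, 18, 9), (16, 36, 27, 38, 7), (16, 36, 37, 36, 9), (18, 36, 11, 3, 23), (18, 36, 27, 18, 9), (18, 36, 27, 38, 7), (18, 36, 37, 36, 9), (28, 21, 15, 9, 30), (28, 21, 4, 21, 18), (30, 21, 15, 9, 30), (30, 21, 4, 21, 18), (31, 40, 13, 3, 21), (31, 40, 37, 36, 9)}
Apply σ_{E > 21}; surviving tuples: {(16, 36, 27, 38, 7), (16, 36, 37, 36, 9), (18, 36, 27, 38, 7), (18, 36, 37, 36, 9), (31, 40, 37, 36, 9)}
π_{C, B} gives {(16, 7), (16, 9), (18, 7), (18, 9), (31, 9)}.

{(16, 7), (16, 9), (18, 7), (18, 9), (31, 9)}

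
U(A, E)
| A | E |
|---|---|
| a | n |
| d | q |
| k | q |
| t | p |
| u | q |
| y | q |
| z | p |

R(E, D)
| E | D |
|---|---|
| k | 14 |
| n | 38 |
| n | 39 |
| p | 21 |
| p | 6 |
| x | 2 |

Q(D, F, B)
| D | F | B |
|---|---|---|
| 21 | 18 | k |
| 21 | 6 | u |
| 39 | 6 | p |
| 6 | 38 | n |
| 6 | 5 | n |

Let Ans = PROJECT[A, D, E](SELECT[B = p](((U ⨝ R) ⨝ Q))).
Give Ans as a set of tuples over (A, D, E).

{(a, 39, n)}

Natural join on E: {(a, n, 38), (a, n, 39), (t, p, 21), (t, p, 6), (z, p, 21), (z, p, 6)}
Natural join on D: {(a, n, 39, 6, p), (t, p, 21, 18, k), (t, p, 21, 6, u), (t, p, 6, 38, n), (t, p, 6, 5, n), (z, p, 21, 18, k), (z, p, 21, 6, u), (z, p, 6, 38, n), (z, p, 6, 5, n)}
Selection B = p: {(a, n, 39, 6, p)}
π_{A, D, E} gives {(a, 39, n)}.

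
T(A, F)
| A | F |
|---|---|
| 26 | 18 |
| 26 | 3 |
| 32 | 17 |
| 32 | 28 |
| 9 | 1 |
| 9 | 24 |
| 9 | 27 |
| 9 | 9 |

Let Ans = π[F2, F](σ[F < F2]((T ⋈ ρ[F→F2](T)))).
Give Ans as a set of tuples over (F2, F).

{(18, 3), (24, 1), (24, 9), (27, 1), (27, 24), (27, 9), (28, 17), (9, 1)}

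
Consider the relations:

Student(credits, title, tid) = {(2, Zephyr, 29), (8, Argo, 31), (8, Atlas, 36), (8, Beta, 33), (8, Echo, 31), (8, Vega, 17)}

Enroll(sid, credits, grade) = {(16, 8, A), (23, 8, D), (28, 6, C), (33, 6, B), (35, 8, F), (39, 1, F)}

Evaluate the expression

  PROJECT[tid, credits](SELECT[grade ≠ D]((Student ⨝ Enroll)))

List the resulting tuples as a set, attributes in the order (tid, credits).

{(17, 8), (31, 8), (33, 8), (36, 8)}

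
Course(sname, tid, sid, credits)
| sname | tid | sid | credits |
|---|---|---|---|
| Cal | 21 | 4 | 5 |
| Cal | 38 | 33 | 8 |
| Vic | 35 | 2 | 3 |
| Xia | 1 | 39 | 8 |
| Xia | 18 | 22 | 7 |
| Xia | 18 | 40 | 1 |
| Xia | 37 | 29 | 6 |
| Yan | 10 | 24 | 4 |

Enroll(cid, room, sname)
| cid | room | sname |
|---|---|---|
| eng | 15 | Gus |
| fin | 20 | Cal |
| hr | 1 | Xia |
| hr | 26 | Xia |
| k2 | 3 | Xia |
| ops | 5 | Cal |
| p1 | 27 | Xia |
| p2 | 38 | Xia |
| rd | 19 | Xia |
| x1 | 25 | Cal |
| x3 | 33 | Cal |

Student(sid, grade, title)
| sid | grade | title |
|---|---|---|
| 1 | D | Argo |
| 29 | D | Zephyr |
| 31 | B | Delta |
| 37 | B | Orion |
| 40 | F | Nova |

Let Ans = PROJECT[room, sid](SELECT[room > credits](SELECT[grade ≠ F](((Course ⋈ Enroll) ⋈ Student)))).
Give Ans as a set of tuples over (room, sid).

Joining Course and Enroll on sname yields {(Cal, 21, 4, 5, fin, 20), (Cal, 21, 4, 5, ops, 5), (Cal, 21, 4, 5, x1, 25), (Cal, 21, 4, 5, x3, 33), (Cal, 38, 33, 8, fin, 20), (Cal, 38, 33, 8, ops, 5), (Cal, 38, 33, 8, x1, 25), (Cal, 38, 33, 8, x3, 33), (Xia, 1, 39, 8, hr, 1), (Xia, 1, 39, 8, hr, 26), (Xia, 1, 39, 8, k2, 3), (Xia, 1, 39, 8, p1, 27), (Xia, 1, 39, 8, p2, 38), (Xia, 1, 39, 8, rd, 19), (Xia, 18, 22, 7, hr, 1), (Xia, 18, 22, 7, hr, 26), (Xia, 18, 22, 7, k2, 3), (Xia, 18, 22, 7, p1, 27), (Xia, 18, 22, 7, p2, 38), (Xia, 18, 22, 7, rd, 19), (Xia, 18, 40, 1, hr, 1), (Xia, 18, 40, 1, hr, 26), (Xia, 18, 40, 1, k2, 3), (Xia, 18, 40, 1, p1, 27), (Xia, 18, 40, 1, p2, 38), (Xia, 18, 40, 1, rd, 19), (Xia, 37, 29, 6, hr, 1), (Xia, 37, 29, 6, hr, 26), (Xia, 37, 29, 6, k2, 3), (Xia, 37, 29, 6, p1, 27), (Xia, 37, 29, 6, p2, 38), (Xia, 37, 29, 6, rd, 19)}.
Joining (Course ⋈ Enroll) and Student on sid yields {(Xia, 18, 40, 1, hr, 1, F, Nova), (Xia, 18, 40, 1, hr, 26, F, Nova), (Xia, 18, 40, 1, k2, 3, F, Nova), (Xia, 18, 40, 1, p1, 27, F, Nova), (Xia, 18, 40, 1, p2, 38, F, Nova), (Xia, 18, 40, 1, rd, 19, F, Nova), (Xia, 37, 29, 6, hr, 1, D, Zephyr), (Xia, 37, 29, 6, hr, 26, D, Zephyr), (Xia, 37, 29, 6, k2, 3, D, Zephyr), (Xia, 37, 29, 6, p1, 27, D, Zephyr), (Xia, 37, 29, 6, p2, 38, D, Zephyr), (Xia, 37, 29, 6, rd, 19, D, Zephyr)}.
Apply σ_{grade ≠ F}; surviving tuples: {(Xia, 37, 29, 6, hr, 1, D, Zephyr), (Xia, 37, 29, 6, hr, 26, D, Zephyr), (Xia, 37, 29, 6, k2, 3, D, Zephyr), (Xia, 37, 29, 6, p1, 27, D, Zephyr), (Xia, 37, 29, 6, p2, 38, D, Zephyr), (Xia, 37, 29, 6, rd, 19, D, Zephyr)}
Apply σ_{room > credits}; surviving tuples: {(Xia, 37, 29, 6, hr, 26, D, Zephyr), (Xia, 37, 29, 6, p1, 27, D, Zephyr), (Xia, 37, 29, 6, p2, 38, D, Zephyr), (Xia, 37, 29, 6, rd, 19, D, Zephyr)}
Keep only column(s) room, sid: {(19, 29), (26, 29), (27, 29), (38, 29)}

{(19, 29), (26, 29), (27, 29), (38, 29)}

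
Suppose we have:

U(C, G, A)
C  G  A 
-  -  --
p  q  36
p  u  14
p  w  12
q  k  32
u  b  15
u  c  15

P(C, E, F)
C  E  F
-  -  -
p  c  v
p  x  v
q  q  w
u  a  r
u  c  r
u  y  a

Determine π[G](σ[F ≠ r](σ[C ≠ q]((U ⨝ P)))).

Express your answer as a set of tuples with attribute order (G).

Natural join on C: {(p, q, 36, c, v), (p, q, 36, x, v), (p, u, 14, c, v), (p, u, 14, x, v), (p, w, 12, c, v), (p, w, 12, x, v), (q, k, 32, q, w), (u, b, 15, a, r), (u, b, 15, c, r), (u, b, 15, y, a), (u, c, 15, a, r), (u, c, 15, c, r), (u, c, 15, y, a)}
σ[C ≠ q]: keep tuples satisfying C ≠ q → {(p, q, 36, c, v), (p, q, 36, x, v), (p, u, 14, c, v), (p, u, 14, x, v), (p, w, 12, c, v), (p, w, 12, x, v), (u, b, 15, a, r), (u, b, 15, c, r), (u, b, 15, y, a), (u, c, 15, a, r), (u, c, 15, c, r), (u, c, 15, y, a)}
σ[F ≠ r]: keep tuples satisfying F ≠ r → {(p, q, 36, c, v), (p, q, 36, x, v), (p, u, 14, c, v), (p, u, 14, x, v), (p, w, 12, c, v), (p, w, 12, x, v), (u, b, 15, y, a), (u, c, 15, y, a)}
π_{G} gives {b, c, q, u, w} (3 duplicate(s) eliminated).

{b, c, q, u, w}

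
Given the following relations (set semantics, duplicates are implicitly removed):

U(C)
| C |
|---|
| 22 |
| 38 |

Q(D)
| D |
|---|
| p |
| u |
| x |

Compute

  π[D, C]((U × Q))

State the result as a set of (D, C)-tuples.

{(p, 22), (p, 38), (u, 22), (u, 38), (x, 22), (x, 38)}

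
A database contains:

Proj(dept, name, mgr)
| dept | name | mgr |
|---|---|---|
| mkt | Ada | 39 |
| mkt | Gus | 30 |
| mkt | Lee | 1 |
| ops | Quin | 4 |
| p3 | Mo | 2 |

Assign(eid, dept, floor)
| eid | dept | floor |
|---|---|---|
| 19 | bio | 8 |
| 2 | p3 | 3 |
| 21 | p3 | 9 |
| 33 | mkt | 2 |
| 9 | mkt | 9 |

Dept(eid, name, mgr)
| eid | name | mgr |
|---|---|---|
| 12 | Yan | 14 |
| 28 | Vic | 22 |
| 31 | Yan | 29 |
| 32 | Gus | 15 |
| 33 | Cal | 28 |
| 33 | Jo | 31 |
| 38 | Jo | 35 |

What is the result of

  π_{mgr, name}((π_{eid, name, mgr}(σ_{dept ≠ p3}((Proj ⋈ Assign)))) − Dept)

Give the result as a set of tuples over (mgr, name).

Proj ⋈ Assign (natural join on dept): {(mkt, Ada, 39, 33, 2), (mkt, Ada, 39, 9, 9), (mkt, Gus, 30, 33, 2), (mkt, Gus, 30, 9, 9), (mkt, Lee, 1, 33, 2), (mkt, Lee, 1, 9, 9), (p3, Mo, 2, 2, 3), (p3, Mo, 2, 21, 9)}
Apply σ_{dept ≠ p3}; surviving tuples: {(mkt, Ada, 39, 33, 2), (mkt, Ada, 39, 9, 9), (mkt, Gus, 30, 33, 2), (mkt, Gus, 30, 9, 9), (mkt, Lee, 1, 33, 2), (mkt, Lee, 1, 9, 9)}
Keep only column(s) eid, name, mgr: {(33, Ada, 39), (33, Gus, 30), (33, Lee, 1), (9, Ada, 39), (9, Gus, 30), (9, Lee, 1)}
Set difference of the two operands is {(33, Ada, 39), (33, Gus, 30), (33, Lee, 1), (9, Ada, 39), (9, Gus, 30), (9, Lee, 1)}.
Keep only column(s) mgr, name (3 duplicate(s) eliminated): {(1, Lee), (30, Gus), (39, Ada)}

{(1, Lee), (30, Gus), (39, Ada)}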